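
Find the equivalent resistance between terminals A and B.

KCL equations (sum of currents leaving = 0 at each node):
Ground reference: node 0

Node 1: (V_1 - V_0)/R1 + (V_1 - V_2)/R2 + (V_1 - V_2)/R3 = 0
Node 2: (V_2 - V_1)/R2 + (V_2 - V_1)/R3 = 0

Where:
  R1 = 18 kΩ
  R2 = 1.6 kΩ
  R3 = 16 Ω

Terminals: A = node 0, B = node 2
Reduce the network between node 0 (A) and node 2 (B) by series/parallel combination:
  Rp1 = R2 ‖ R3 (parallel, both between nodes 1 and 2) = 1/(1/1600 + 1/16) = 15.84 Ω
  Rs1 = R1 + Rp1 (series, joined only at node 1) = 18000 + 15.84 = 18020 Ω
R_eq = 18.02 kΩ

Final answer: 18.02 kΩ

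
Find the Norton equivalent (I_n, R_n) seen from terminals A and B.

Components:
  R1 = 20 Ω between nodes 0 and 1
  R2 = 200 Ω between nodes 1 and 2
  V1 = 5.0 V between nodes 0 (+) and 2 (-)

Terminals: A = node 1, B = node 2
Find the Thévenin equivalent first; then I_n = V_th/R_th and R_n = R_th.
Step 1 — V_th is the open-circuit voltage V_A - V_B (nothing connected across the terminals).
Nodal analysis, taking node 2 as the 0 V reference.
Source V1 fixes V_0 = 5 V.
KCL at each unknown node (sum of currents leaving = 0; resistances in Ω):
  Node 1: (V_1 - 5)/20 + (V_1 - 0)/200 = 0
Collecting terms: 0.055 × V_1 = 0.25  =>  V_1 = 4.545 V
V_th = V_1 - V_2 = 4.545 - 0 = 4.545 V
Step 2 — R_th: zero the source — replace V1 by a short circuit (node 2 merges into node 0) — and find the resistance seen between A (node 1) and B (node 0).
Reduce the network between node 1 (A) and node 0 (B) by series/parallel combination:
  Rp1 = R1 ‖ R2 (parallel, both between nodes 0 and 1) = 1/(1/20 + 1/200) = 18.18 Ω
R_th = 18.18 Ω
I_n = V_th/R_th = 4.545/18.18 = 0.25 A, and R_n = R_th = 18.18 Ω

Final answer: I_n = 0.25 A, R_n = 18.18 Ω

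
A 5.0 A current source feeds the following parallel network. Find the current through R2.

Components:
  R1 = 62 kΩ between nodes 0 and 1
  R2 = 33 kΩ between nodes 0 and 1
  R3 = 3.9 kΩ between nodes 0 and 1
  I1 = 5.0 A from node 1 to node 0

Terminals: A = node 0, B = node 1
All resistors sit directly between nodes 0 and 1, so they are in parallel and share one voltage V; the full source current 5 A splits among them.
1/R_par = 1/62000 + 1/33000 + 1/3900 = 0.0003028 S  =>  R_par = 3302 Ω
V = I × R_par = 5 × 3302 = 16510 V
I_R2 = V/R2 = 16510/33000 = 0.5003 A

Final answer: 0.5003 A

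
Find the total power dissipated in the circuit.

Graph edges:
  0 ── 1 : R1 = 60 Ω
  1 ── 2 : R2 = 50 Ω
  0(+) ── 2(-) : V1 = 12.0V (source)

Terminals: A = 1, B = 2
Nodal analysis, taking node 2 as the 0 V reference.
Source V1 fixes V_0 = 12 V.
KCL at each unknown node (sum of currents leaving = 0; resistances in Ω):
  Node 1: (V_1 - 12)/60 + (V_1 - 0)/50 = 0
Collecting terms: 0.03667 × V_1 = 0.2  =>  V_1 = 5.455 V
Power in each resistor, P = (ΔV)²/R:
  P_R1 = (12 - 5.455)²/60 = 0.714 W
  P_R2 = (5.455 - 0)²/50 = 0.595 W
P_total = P_R1 + P_R2 = 1.309 W

Final answer: 1.309 W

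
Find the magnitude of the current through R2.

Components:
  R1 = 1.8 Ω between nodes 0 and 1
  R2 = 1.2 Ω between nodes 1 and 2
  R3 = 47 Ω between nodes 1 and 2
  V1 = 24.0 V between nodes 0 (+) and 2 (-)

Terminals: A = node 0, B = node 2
Nodal analysis, taking node 2 as the 0 V reference.
Source V1 fixes V_0 = 24 V.
KCL at each unknown node (sum of currents leaving = 0; resistances in Ω):
  Node 1: (V_1 - 24)/1.8 + (V_1 - 0)/1.2 + (V_1 - 0)/47 = 0
Collecting terms: 1.41 × V_1 = 13.33  =>  V_1 = 9.455 V
I_R2 = (V_1 - V_2)/R2 = (9.455 - 0)/1.2 = 7.879 A
|I_R2| = 7.879 A

Final answer: |I_R2| = 7.879 A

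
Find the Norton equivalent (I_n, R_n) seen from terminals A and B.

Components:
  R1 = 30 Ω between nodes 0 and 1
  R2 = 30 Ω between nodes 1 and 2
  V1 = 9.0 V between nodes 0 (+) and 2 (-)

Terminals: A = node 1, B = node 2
Find the Thévenin equivalent first; then I_n = V_th/R_th and R_n = R_th.
Step 1 — V_th is the open-circuit voltage V_A - V_B (nothing connected across the terminals).
Nodal analysis, taking node 2 as the 0 V reference.
Source V1 fixes V_0 = 9 V.
KCL at each unknown node (sum of currents leaving = 0; resistances in Ω):
  Node 1: (V_1 - 9)/30 + (V_1 - 0)/30 = 0
Collecting terms: 0.06667 × V_1 = 0.3  =>  V_1 = 4.5 V
V_th = V_1 - V_2 = 4.5 - 0 = 4.5 V
Step 2 — R_th: zero the source — replace V1 by a short circuit (node 2 merges into node 0) — and find the resistance seen between A (node 1) and B (node 0).
Reduce the network between node 1 (A) and node 0 (B) by series/parallel combination:
  Rp1 = R1 ‖ R2 (parallel, both between nodes 0 and 1) = 1/(1/30 + 1/30) = 15 Ω
R_th = 15 Ω
I_n = V_th/R_th = 4.5/15 = 0.3 A, and R_n = R_th = 15 Ω

Final answer: I_n = 0.3 A, R_n = 15 Ω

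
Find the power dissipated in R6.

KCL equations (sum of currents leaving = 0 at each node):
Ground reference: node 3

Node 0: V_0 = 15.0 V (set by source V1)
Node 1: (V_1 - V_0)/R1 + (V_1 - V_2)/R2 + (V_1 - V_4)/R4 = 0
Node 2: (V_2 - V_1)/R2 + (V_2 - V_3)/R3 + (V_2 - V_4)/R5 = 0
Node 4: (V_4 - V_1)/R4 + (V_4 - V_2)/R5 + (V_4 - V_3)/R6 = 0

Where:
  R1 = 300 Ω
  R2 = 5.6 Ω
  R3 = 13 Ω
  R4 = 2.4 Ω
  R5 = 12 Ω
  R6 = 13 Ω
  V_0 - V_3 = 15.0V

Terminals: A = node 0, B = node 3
Nodal analysis, taking node 3 as the 0 V reference.
Source V1 fixes V_0 = 15 V.
KCL at each unknown node (sum of currents leaving = 0; resistances in Ω):
  Node 1: (V_1 - 15)/300 + (V_1 - V_2)/5.6 + (V_1 - V_4)/2.4 = 0
  Node 2: (V_2 - V_1)/5.6 + (V_2 - 0)/13 + (V_2 - V_4)/12 = 0
  Node 4: (V_4 - V_1)/2.4 + (V_4 - V_2)/12 + (V_4 - 0)/13 = 0
Collecting terms (coefficients in siemens):
  0.5986·V_1 - 0.1786·V_2 - 0.4167·V_4 = 0.05
  0.3388·V_2 - 0.1786·V_1 - 0.08333·V_4 = 0
  0.5769·V_4 - 0.4167·V_1 - 0.08333·V_2 = 0
Solving these 3 simultaneous equations (Gaussian elimination) gives:
  V_1 = 0.4058 V, V_2 = 0.2965 V, V_4 = 0.3359 V
I_R6 = (V_3 - V_4)/R6 = (0 - 0.3359)/13 = -0.02584 A
P_R6 = I_R6² × R6 = (-0.02584)² × 13 = 0.00868 W

Final answer: 0.00868 W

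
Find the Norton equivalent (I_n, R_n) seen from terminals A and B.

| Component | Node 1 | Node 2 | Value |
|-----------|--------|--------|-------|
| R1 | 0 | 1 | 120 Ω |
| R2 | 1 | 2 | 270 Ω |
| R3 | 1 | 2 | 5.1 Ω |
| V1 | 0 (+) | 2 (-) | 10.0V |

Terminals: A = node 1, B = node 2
Find the Thévenin equivalent first; then I_n = V_th/R_th and R_n = R_th.
Step 1 — V_th is the open-circuit voltage V_A - V_B (nothing connected across the terminals).
Nodal analysis, taking node 2 as the 0 V reference.
Source V1 fixes V_0 = 10 V.
KCL at each unknown node (sum of currents leaving = 0; resistances in Ω):
  Node 1: (V_1 - 10)/120 + (V_1 - 0)/270 + (V_1 - 0)/5.1 = 0
Collecting terms: 0.2081 × V_1 = 0.08333  =>  V_1 = 0.4004 V
V_th = V_1 - V_2 = 0.4004 - 0 = 0.4004 V
Step 2 — R_th: zero the source — replace V1 by a short circuit (node 2 merges into node 0) — and find the resistance seen between A (node 1) and B (node 0).
Reduce the network between node 1 (A) and node 0 (B) by series/parallel combination:
  Rp1 = R1 ‖ R2 ‖ R3 (parallel, all between nodes 0 and 1) = 1/(1/120 + 1/270 + 1/5.1) = 4.805 Ω
R_th = 4.805 Ω
I_n = V_th/R_th = 0.4004/4.805 = 0.08333 A, and R_n = R_th = 4.805 Ω

Final answer: I_n = 0.08333 A, R_n = 4.805 Ω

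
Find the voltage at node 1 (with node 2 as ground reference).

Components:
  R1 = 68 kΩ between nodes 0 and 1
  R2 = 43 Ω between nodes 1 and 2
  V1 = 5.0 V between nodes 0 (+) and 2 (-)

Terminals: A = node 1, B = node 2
Nodal analysis, taking node 2 as the 0 V reference.
Source V1 fixes V_0 = 5 V.
KCL at each unknown node (sum of currents leaving = 0; resistances in Ω):
  Node 1: (V_1 - 5)/68000 + (V_1 - 0)/43 = 0
Collecting terms: 0.02327 × V_1 = 0.00007353  =>  V_1 = 0.00316 V
The requested potential is V_1 = 0.00316 V.

Final answer: V_1 = 0.00316 V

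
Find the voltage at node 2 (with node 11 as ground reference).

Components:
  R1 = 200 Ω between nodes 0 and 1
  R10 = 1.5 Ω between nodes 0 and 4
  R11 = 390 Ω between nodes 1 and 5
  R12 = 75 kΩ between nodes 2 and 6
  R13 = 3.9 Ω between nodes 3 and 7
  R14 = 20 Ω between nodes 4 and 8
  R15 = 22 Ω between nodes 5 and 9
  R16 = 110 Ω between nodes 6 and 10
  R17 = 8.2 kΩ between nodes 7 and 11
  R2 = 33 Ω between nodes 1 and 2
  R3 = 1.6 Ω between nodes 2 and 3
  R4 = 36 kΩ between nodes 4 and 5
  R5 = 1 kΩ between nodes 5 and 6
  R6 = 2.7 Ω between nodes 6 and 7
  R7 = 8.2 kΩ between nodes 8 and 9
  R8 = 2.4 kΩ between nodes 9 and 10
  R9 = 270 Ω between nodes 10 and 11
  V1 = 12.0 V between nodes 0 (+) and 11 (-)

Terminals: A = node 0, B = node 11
Nodal analysis, taking node 11 as the 0 V reference.
Source V1 fixes V_0 = 12 V.
KCL at each unknown node (sum of currents leaving = 0; resistances in Ω):
  Node 1: (V_1 - 12)/200 + (V_1 - V_2)/33 + (V_1 - V_5)/390 = 0
  Node 2: (V_2 - V_1)/33 + (V_2 - V_3)/1.6 + (V_2 - V_6)/75000 = 0
  Node 3: (V_3 - V_2)/1.6 + (V_3 - V_7)/3.9 = 0
  Node 4: (V_4 - V_5)/36000 + (V_4 - 12)/1.5 + (V_4 - V_8)/20 = 0
  Node 5: (V_5 - V_4)/36000 + (V_5 - V_6)/1000 + (V_5 - V_1)/390 + (V_5 - V_9)/22 = 0
  Node 6: (V_6 - V_5)/1000 + (V_6 - V_7)/2.7 + (V_6 - V_2)/75000 + (V_6 - V_10)/110 = 0
  Node 7: (V_7 - V_6)/2.7 + (V_7 - V_3)/3.9 + (V_7 - 0)/8200 = 0
  Node 8: (V_8 - V_9)/8200 + (V_8 - V_4)/20 = 0
  Node 9: (V_9 - V_8)/8200 + (V_9 - V_10)/2400 + (V_9 - V_5)/22 = 0
  Node 10: (V_10 - V_9)/2400 + (V_10 - 0)/270 + (V_10 - V_6)/110 = 0
Collecting terms (coefficients in siemens):
  0.03787·V_1 - 0.0303·V_2 - 0.002564·V_5 = 0.06
  0.6553·V_2 - 0.0303·V_1 - 0.625·V_3 - 0.00001333·V_6 = 0
  0.8814·V_3 - 0.625·V_2 - 0.2564·V_7 = 0
  0.7167·V_4 - 0.00002778·V_5 - 0.05·V_8 = 8
  0.04905·V_5 - 0.002564·V_1 - 0.00002778·V_4 - 0.001·V_6 - 0.04545·V_9 = 0
  0.3805·V_6 - 0.00001333·V_2 - 0.001·V_5 - 0.3704·V_7 - 0.009091·V_10 = 0
  0.6269·V_7 - 0.2564·V_3 - 0.3704·V_6 = 0
  0.05012·V_8 - 0.05·V_4 - 0.000122·V_9 = 0
  0.04599·V_9 - 0.04545·V_5 - 0.000122·V_8 - 0.0004167·V_10 = 0
  0.01321·V_10 - 0.009091·V_6 - 0.0004167·V_9 = 0
Solving these 10 simultaneous equations (Gaussian elimination) gives:
  V_1 = 8.057 V, V_2 = 7.434 V, V_3 = 7.404 V, V_4 = 12 V
  V_5 = 7.731 V, V_6 = 7.282 V, V_7 = 7.33 V, V_8 = 11.99 V
  V_9 = 7.72 V, V_10 = 5.254 V
The requested potential is V_2 = 7.434 V.

Final answer: V_2 = 7.434 V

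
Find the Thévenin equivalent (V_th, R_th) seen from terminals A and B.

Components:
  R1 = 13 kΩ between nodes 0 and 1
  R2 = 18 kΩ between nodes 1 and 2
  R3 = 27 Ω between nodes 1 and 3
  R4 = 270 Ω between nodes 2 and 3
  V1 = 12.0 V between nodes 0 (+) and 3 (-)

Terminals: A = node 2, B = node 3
Step 1 — V_th is the open-circuit voltage V_A - V_B (nothing connected across the terminals).
Nodal analysis, taking node 3 as the 0 V reference.
Source V1 fixes V_0 = 12 V.
KCL at each unknown node (sum of currents leaving = 0; resistances in Ω):
  Node 1: (V_1 - 12)/13000 + (V_1 - V_2)/18000 + (V_1 - 0)/27 = 0
  Node 2: (V_2 - V_1)/18000 + (V_2 - 0)/270 = 0
Collecting terms (coefficients in siemens):
  0.03717·V_1 - 0.00005556·V_2 = 0.0009231
  0.003759·V_2 - 0.00005556·V_1 = 0
Determinant D = (0.03717)(0.003759) - (-0.00005556)(-0.00005556) = 0.0001397
V_1 = [(0.0009231)(0.003759) - (-0.00005556)(0)]/D = 0.02483 V
V_2 = [(0.03717)(0) - (0.0009231)(-0.00005556)]/D = 0.000367 V
V_th = V_2 - V_3 = 0.000367 - 0 = 0.000367 V
Step 2 — R_th: zero the source — replace V1 by a short circuit (node 3 merges into node 0) — and find the resistance seen between A (node 2) and B (node 0).
Reduce the network between node 2 (A) and node 0 (B) by series/parallel combination:
  Rp1 = R1 ‖ R3 (parallel, both between nodes 0 and 1) = 1/(1/13000 + 1/27) = 26.94 Ω
  Rs1 = R2 + Rp1 (series, joined only at node 1) = 18000 + 26.94 = 18030 Ω
  Rp2 = R4 ‖ Rs1 (parallel, both between nodes 0 and 2) = 1/(1/270 + 1/18030) = 266 Ω
R_th = 266 Ω

Final answer: V_th = 0.000367 V, R_th = 266 Ω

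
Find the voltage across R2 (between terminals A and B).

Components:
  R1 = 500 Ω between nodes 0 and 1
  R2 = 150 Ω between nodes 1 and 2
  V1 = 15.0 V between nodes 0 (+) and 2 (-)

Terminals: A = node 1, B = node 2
R1 and R2 are in series across V1 (node 0 → node 1 → node 2), and the output A–B is taken across R2, so this is a voltage divider.
Series current: I = V1/(R1 + R2) = 15/(500 + 150) = 15/650 = 0.02308 A
V_R2 = I × R2 = V1 × R2/(R1 + R2) = 15 × 150/650 = 3.462 V

Final answer: 3.462 V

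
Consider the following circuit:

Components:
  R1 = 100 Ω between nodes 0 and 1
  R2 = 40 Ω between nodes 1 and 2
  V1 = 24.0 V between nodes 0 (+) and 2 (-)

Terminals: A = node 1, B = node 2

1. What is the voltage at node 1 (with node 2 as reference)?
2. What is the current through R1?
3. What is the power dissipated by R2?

Nodal analysis, taking node 2 as the 0 V reference.
Source V1 fixes V_0 = 24 V.
KCL at each unknown node (sum of currents leaving = 0; resistances in Ω):
  Node 1: (V_1 - 24)/100 + (V_1 - 0)/40 = 0
Collecting terms: 0.035 × V_1 = 0.24  =>  V_1 = 6.857 V
Part 1:
  Read off the nodal solution: V_1 = 6.857 V
Part 2:
  I_R1 = (V_0 - V_1)/R1 = (24 - 6.857)/100 = 0.1714 A
  Magnitude: I_R1 = 0.1714 A
Part 3:
  I_R2 = (V_1 - V_2)/R2 = (6.857 - 0)/40 = 0.1714 A
  P_R2 = I_R2² × R2 = (0.1714)² × 40 = 1.176 W

Final answers:
1. V_1 = 6.857 V
2. I_R1 = 0.1714 A
3. P_R2 = 1.176 W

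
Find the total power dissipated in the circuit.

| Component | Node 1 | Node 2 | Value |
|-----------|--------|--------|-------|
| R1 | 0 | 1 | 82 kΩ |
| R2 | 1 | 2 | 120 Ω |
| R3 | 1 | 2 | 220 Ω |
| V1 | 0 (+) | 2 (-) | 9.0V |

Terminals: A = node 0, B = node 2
Nodal analysis, taking node 2 as the 0 V reference.
Source V1 fixes V_0 = 9 V.
KCL at each unknown node (sum of currents leaving = 0; resistances in Ω):
  Node 1: (V_1 - 9)/82000 + (V_1 - 0)/120 + (V_1 - 0)/220 = 0
Collecting terms: 0.01289 × V_1 = 0.0001098  =>  V_1 = 0.008514 V
Power in each resistor, P = (ΔV)²/R:
  P_R1 = (9 - 0.008514)²/82000 = 0.0009859 W
  P_R2 = (0.008514 - 0)²/120 = 0.0000006041 W
  P_R3 = (0.008514 - 0)²/220 = 0.0000003295 W
P_total = P_R1 + P_R2 + P_R3 = 0.0009869 W

Final answer: 0.0009869 W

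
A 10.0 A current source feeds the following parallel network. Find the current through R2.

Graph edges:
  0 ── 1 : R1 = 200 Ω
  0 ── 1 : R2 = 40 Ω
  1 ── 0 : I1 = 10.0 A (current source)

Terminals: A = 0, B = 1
All resistors sit directly between nodes 0 and 1, so they are in parallel and share one voltage V; the full source current 10 A splits among them.
1/R_par = 1/200 + 1/40 = 0.03 S  =>  R_par = 33.33 Ω
V = I × R_par = 10 × 33.33 = 333.3 V
I_R2 = V/R2 = 333.3/40 = 8.333 A

Final answer: 8.333 A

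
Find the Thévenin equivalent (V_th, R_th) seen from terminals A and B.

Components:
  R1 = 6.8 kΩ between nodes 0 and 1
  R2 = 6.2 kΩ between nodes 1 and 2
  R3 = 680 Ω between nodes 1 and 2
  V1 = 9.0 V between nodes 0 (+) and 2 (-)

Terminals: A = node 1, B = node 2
Step 1 — V_th is the open-circuit voltage V_A - V_B (nothing connected across the terminals).
Nodal analysis, taking node 2 as the 0 V reference.
Source V1 fixes V_0 = 9 V.
KCL at each unknown node (sum of currents leaving = 0; resistances in Ω):
  Node 1: (V_1 - 9)/6800 + (V_1 - 0)/6200 + (V_1 - 0)/680 = 0
Collecting terms: 0.001779 × V_1 = 0.001324  =>  V_1 = 0.744 V
V_th = V_1 - V_2 = 0.744 - 0 = 0.744 V
Step 2 — R_th: zero the source — replace V1 by a short circuit (node 2 merges into node 0) — and find the resistance seen between A (node 1) and B (node 0).
Reduce the network between node 1 (A) and node 0 (B) by series/parallel combination:
  Rp1 = R1 ‖ R2 ‖ R3 (parallel, all between nodes 0 and 1) = 1/(1/6800 + 1/6200 + 1/680) = 562.1 Ω
R_th = 562.1 Ω

Final answer: V_th = 0.744 V, R_th = 562.1 Ω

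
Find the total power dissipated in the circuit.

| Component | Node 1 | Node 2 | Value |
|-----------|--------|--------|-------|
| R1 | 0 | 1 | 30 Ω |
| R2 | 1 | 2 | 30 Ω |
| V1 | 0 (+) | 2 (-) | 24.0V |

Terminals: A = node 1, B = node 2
Nodal analysis, taking node 2 as the 0 V reference.
Source V1 fixes V_0 = 24 V.
KCL at each unknown node (sum of currents leaving = 0; resistances in Ω):
  Node 1: (V_1 - 24)/30 + (V_1 - 0)/30 = 0
Collecting terms: 0.06667 × V_1 = 0.8  =>  V_1 = 12 V
Power in each resistor, P = (ΔV)²/R:
  P_R1 = (24 - 12)²/30 = 4.8 W
  P_R2 = (12 - 0)²/30 = 4.8 W
P_total = P_R1 + P_R2 = 9.6 W

Final answer: 9.6 W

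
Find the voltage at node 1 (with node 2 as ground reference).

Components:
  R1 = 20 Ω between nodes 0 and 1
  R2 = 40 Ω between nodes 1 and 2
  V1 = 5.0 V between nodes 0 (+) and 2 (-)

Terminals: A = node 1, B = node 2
Nodal analysis, taking node 2 as the 0 V reference.
Source V1 fixes V_0 = 5 V.
KCL at each unknown node (sum of currents leaving = 0; resistances in Ω):
  Node 1: (V_1 - 5)/20 + (V_1 - 0)/40 = 0
Collecting terms: 0.075 × V_1 = 0.25  =>  V_1 = 3.333 V
The requested potential is V_1 = 3.333 V.

Final answer: V_1 = 3.333 V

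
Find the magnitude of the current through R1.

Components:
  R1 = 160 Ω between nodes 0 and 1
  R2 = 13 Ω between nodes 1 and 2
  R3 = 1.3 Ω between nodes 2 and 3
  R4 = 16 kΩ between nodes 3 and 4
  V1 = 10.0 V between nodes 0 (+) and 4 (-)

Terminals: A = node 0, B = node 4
Nodal analysis, taking node 4 as the 0 V reference.
Source V1 fixes V_0 = 10 V.
KCL at each unknown node (sum of currents leaving = 0; resistances in Ω):
  Node 1: (V_1 - 10)/160 + (V_1 - V_2)/13 = 0
  Node 2: (V_2 - V_1)/13 + (V_2 - V_3)/1.3 = 0
  Node 3: (V_3 - V_2)/1.3 + (V_3 - 0)/16000 = 0
Collecting terms (coefficients in siemens):
  0.08317·V_1 - 0.07692·V_2 = 0.0625
  0.8462·V_2 - 0.07692·V_1 - 0.7692·V_3 = 0
  0.7693·V_3 - 0.7692·V_2 = 0
Solving these 3 simultaneous equations (Gaussian elimination) gives:
  V_1 = 9.901 V, V_2 = 9.893 V, V_3 = 9.892 V
I_R1 = (V_0 - V_1)/R1 = (10 - 9.901)/160 = 0.0006183 A
|I_R1| = 0.0006183 A

Final answer: |I_R1| = 0.0006183 A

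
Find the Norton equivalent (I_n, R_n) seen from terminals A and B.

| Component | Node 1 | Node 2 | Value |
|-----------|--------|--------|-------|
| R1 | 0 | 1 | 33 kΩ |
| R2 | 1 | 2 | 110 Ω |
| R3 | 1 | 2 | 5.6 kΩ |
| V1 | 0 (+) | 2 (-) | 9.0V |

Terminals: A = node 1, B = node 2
Find the Thévenin equivalent first; then I_n = V_th/R_th and R_n = R_th.
Step 1 — V_th is the open-circuit voltage V_A - V_B (nothing connected across the terminals).
Nodal analysis, taking node 2 as the 0 V reference.
Source V1 fixes V_0 = 9 V.
KCL at each unknown node (sum of currents leaving = 0; resistances in Ω):
  Node 1: (V_1 - 9)/33000 + (V_1 - 0)/110 + (V_1 - 0)/5600 = 0
Collecting terms: 0.0093 × V_1 = 0.0002727  =>  V_1 = 0.02933 V
V_th = V_1 - V_2 = 0.02933 - 0 = 0.02933 V
Step 2 — R_th: zero the source — replace V1 by a short circuit (node 2 merges into node 0) — and find the resistance seen between A (node 1) and B (node 0).
Reduce the network between node 1 (A) and node 0 (B) by series/parallel combination:
  Rp1 = R1 ‖ R2 ‖ R3 (parallel, all between nodes 0 and 1) = 1/(1/33000 + 1/110 + 1/5600) = 107.5 Ω
R_th = 107.5 Ω
I_n = V_th/R_th = 0.02933/107.5 = 0.0002727 A, and R_n = R_th = 107.5 Ω

Final answer: I_n = 0.0002727 A, R_n = 107.5 Ω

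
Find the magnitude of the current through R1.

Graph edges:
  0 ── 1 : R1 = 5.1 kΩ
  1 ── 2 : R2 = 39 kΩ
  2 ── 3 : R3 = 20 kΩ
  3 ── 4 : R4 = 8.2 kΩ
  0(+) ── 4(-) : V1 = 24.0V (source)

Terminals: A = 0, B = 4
Nodal analysis, taking node 4 as the 0 V reference.
Source V1 fixes V_0 = 24 V.
KCL at each unknown node (sum of currents leaving = 0; resistances in Ω):
  Node 1: (V_1 - 24)/5100 + (V_1 - V_2)/39000 = 0
  Node 2: (V_2 - V_1)/39000 + (V_2 - V_3)/20000 = 0
  Node 3: (V_3 - V_2)/20000 + (V_3 - 0)/8200 = 0
Collecting terms (coefficients in siemens):
  0.0002217·V_1 - 0.00002564·V_2 = 0.004706
  0.00007564·V_2 - 0.00002564·V_1 - 0.00005·V_3 = 0
  0.000172·V_3 - 0.00005·V_2 = 0
Solving these 3 simultaneous equations (Gaussian elimination) gives:
  V_1 = 22.31 V, V_2 = 9.361 V, V_3 = 2.722 V
I_R1 = (V_0 - V_1)/R1 = (24 - 22.31)/5100 = 0.000332 A
|I_R1| = 0.000332 A

Final answer: |I_R1| = 0.000332 A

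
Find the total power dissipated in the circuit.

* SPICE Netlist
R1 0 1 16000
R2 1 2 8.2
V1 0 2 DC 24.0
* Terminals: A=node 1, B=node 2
Nodal analysis, taking node 2 as the 0 V reference.
Source V1 fixes V_0 = 24 V.
KCL at each unknown node (sum of currents leaving = 0; resistances in Ω):
  Node 1: (V_1 - 24)/16000 + (V_1 - 0)/8.2 = 0
Collecting terms: 0.122 × V_1 = 0.0015  =>  V_1 = 0.01229 V
Power in each resistor, P = (ΔV)²/R:
  P_R1 = (24 - 0.01229)²/16000 = 0.03596 W
  P_R2 = (0.01229 - 0)²/8.2 = 0.00001843 W
P_total = P_R1 + P_R2 = 0.03598 W

Final answer: 0.03598 W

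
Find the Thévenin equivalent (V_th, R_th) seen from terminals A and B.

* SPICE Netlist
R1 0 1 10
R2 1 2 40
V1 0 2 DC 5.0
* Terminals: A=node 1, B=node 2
Step 1 — V_th is the open-circuit voltage V_A - V_B (nothing connected across the terminals).
Nodal analysis, taking node 2 as the 0 V reference.
Source V1 fixes V_0 = 5 V.
KCL at each unknown node (sum of currents leaving = 0; resistances in Ω):
  Node 1: (V_1 - 5)/10 + (V_1 - 0)/40 = 0
Collecting terms: 0.125 × V_1 = 0.5  =>  V_1 = 4 V
V_th = V_1 - V_2 = 4 - 0 = 4 V
Step 2 — R_th: zero the source — replace V1 by a short circuit (node 2 merges into node 0) — and find the resistance seen between A (node 1) and B (node 0).
Reduce the network between node 1 (A) and node 0 (B) by series/parallel combination:
  Rp1 = R1 ‖ R2 (parallel, both between nodes 0 and 1) = 1/(1/10 + 1/40) = 8 Ω
R_th = 8 Ω

Final answer: V_th = 4 V, R_th = 8 Ω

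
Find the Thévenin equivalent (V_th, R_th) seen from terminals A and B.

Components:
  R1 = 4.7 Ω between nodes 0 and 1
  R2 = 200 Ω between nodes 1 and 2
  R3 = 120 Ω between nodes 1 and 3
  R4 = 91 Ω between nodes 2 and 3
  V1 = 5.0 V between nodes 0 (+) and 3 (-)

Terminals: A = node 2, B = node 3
Step 1 — V_th is the open-circuit voltage V_A - V_B (nothing connected across the terminals).
Nodal analysis, taking node 3 as the 0 V reference.
Source V1 fixes V_0 = 5 V.
KCL at each unknown node (sum of currents leaving = 0; resistances in Ω):
  Node 1: (V_1 - 5)/4.7 + (V_1 - V_2)/200 + (V_1 - 0)/120 = 0
  Node 2: (V_2 - V_1)/200 + (V_2 - 0)/91 = 0
Collecting terms (coefficients in siemens):
  0.2261·V_1 - 0.005·V_2 = 1.064
  0.01599·V_2 - 0.005·V_1 = 0
Determinant D = (0.2261)(0.01599) - (-0.005)(-0.005) = 0.00359
V_1 = [(1.064)(0.01599) - (-0.005)(0)]/D = 4.738 V
V_2 = [(0.2261)(0) - (1.064)(-0.005)]/D = 1.482 V
V_th = V_2 - V_3 = 1.482 - 0 = 1.482 V
Step 2 — R_th: zero the source — replace V1 by a short circuit (node 3 merges into node 0) — and find the resistance seen between A (node 2) and B (node 0).
Reduce the network between node 2 (A) and node 0 (B) by series/parallel combination:
  Rp1 = R1 ‖ R3 (parallel, both between nodes 0 and 1) = 1/(1/4.7 + 1/120) = 4.523 Ω
  Rs1 = R2 + Rp1 (series, joined only at node 1) = 200 + 4.523 = 204.5 Ω
  Rp2 = R4 ‖ Rs1 (parallel, both between nodes 0 and 2) = 1/(1/91 + 1/204.5) = 62.98 Ω
R_th = 62.98 Ω

Final answer: V_th = 1.482 V, R_th = 62.98 Ω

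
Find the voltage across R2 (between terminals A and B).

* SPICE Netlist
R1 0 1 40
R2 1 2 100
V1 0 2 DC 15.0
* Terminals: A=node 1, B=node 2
R1 and R2 are in series across V1 (node 0 → node 1 → node 2), and the output A–B is taken across R2, so this is a voltage divider.
Series current: I = V1/(R1 + R2) = 15/(40 + 100) = 15/140 = 0.1071 A
V_R2 = I × R2 = V1 × R2/(R1 + R2) = 15 × 100/140 = 10.71 V

Final answer: 10.71 V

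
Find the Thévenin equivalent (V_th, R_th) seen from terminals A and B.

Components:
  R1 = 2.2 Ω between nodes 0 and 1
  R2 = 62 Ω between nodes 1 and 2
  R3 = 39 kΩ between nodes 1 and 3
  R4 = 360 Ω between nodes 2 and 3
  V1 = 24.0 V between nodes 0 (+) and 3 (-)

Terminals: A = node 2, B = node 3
Step 1 — V_th is the open-circuit voltage V_A - V_B (nothing connected across the terminals).
Nodal analysis, taking node 3 as the 0 V reference.
Source V1 fixes V_0 = 24 V.
KCL at each unknown node (sum of currents leaving = 0; resistances in Ω):
  Node 1: (V_1 - 24)/2.2 + (V_1 - V_2)/62 + (V_1 - 0)/39000 = 0
  Node 2: (V_2 - V_1)/62 + (V_2 - 0)/360 = 0
Collecting terms (coefficients in siemens):
  0.4707·V_1 - 0.01613·V_2 = 10.91
  0.01891·V_2 - 0.01613·V_1 = 0
Determinant D = (0.4707)(0.01891) - (-0.01613)(-0.01613) = 0.008639
V_1 = [(10.91)(0.01891) - (-0.01613)(0)]/D = 23.87 V
V_2 = [(0.4707)(0) - (10.91)(-0.01613)]/D = 20.37 V
V_th = V_2 - V_3 = 20.37 - 0 = 20.37 V
Step 2 — R_th: zero the source — replace V1 by a short circuit (node 3 merges into node 0) — and find the resistance seen between A (node 2) and B (node 0).
Reduce the network between node 2 (A) and node 0 (B) by series/parallel combination:
  Rp1 = R1 ‖ R3 (parallel, both between nodes 0 and 1) = 1/(1/2.2 + 1/39000) = 2.2 Ω
  Rs1 = R2 + Rp1 (series, joined only at node 1) = 62 + 2.2 = 64.2 Ω
  Rp2 = R4 ‖ Rs1 (parallel, both between nodes 0 and 2) = 1/(1/360 + 1/64.2) = 54.48 Ω
R_th = 54.48 Ω

Final answer: V_th = 20.37 V, R_th = 54.48 Ω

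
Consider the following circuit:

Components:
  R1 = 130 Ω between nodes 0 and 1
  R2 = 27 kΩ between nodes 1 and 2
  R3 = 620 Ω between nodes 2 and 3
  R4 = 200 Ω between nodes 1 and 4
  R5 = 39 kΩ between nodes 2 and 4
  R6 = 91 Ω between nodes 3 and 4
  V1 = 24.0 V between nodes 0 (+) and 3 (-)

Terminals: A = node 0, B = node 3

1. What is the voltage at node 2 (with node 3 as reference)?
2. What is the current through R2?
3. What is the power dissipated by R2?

Nodal analysis, taking node 3 as the 0 V reference.
Source V1 fixes V_0 = 24 V.
KCL at each unknown node (sum of currents leaving = 0; resistances in Ω):
  Node 1: (V_1 - 24)/130 + (V_1 - V_2)/27000 + (V_1 - V_4)/200 = 0
  Node 2: (V_2 - V_1)/27000 + (V_2 - 0)/620 + (V_2 - V_4)/39000 = 0
  Node 4: (V_4 - V_1)/200 + (V_4 - V_2)/39000 + (V_4 - 0)/91 = 0
Collecting terms (coefficients in siemens):
  0.01273·V_1 - 0.00003704·V_2 - 0.005·V_4 = 0.1846
  0.001676·V_2 - 0.00003704·V_1 - 0.00002564·V_4 = 0
  0.01601·V_4 - 0.005·V_1 - 0.00002564·V_2 = 0
Solving these 3 simultaneous equations (Gaussian elimination) gives:
  V_1 = 16.53 V, V_2 = 0.4444 V, V_4 = 5.162 V
Part 1:
  Read off the nodal solution: V_2 = 0.4444 V
Part 2:
  I_R2 = (V_1 - V_2)/R2 = (16.53 - 0.4444)/27000 = 0.0005958 A
  Magnitude: I_R2 = 0.0005958 A
Part 3:
  I_R2 = (V_1 - V_2)/R2 = (16.53 - 0.4444)/27000 = 0.0005958 A
  P_R2 = I_R2² × R2 = (0.0005958)² × 27000 = 0.009586 W

Final answers:
1. V_2 = 0.4444 V
2. I_R2 = 0.0005958 A
3. P_R2 = 0.009586 W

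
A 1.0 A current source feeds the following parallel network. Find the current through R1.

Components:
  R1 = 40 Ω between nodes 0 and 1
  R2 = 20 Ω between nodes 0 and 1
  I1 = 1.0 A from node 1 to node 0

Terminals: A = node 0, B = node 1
All resistors sit directly between nodes 0 and 1, so they are in parallel and share one voltage V; the full source current 1 A splits among them.
1/R_par = 1/40 + 1/20 = 0.075 S  =>  R_par = 13.33 Ω
V = I × R_par = 1 × 13.33 = 13.33 V
I_R1 = V/R1 = 13.33/40 = 0.3333 A

Final answer: 0.3333 A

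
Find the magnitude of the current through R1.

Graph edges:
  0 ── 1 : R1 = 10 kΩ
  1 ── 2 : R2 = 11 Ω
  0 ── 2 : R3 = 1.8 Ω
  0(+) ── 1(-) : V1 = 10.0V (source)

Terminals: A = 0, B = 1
Nodal analysis, taking node 1 as the 0 V reference.
Source V1 fixes V_0 = 10 V.
KCL at each unknown node (sum of currents leaving = 0; resistances in Ω):
  Node 2: (V_2 - 0)/11 + (V_2 - 10)/1.8 = 0
Collecting terms: 0.6465 × V_2 = 5.556  =>  V_2 = 8.594 V
I_R1 = (V_0 - V_1)/R1 = (10 - 0)/10000 = 0.001 A
|I_R1| = 0.001 A

Final answer: |I_R1| = 0.001 A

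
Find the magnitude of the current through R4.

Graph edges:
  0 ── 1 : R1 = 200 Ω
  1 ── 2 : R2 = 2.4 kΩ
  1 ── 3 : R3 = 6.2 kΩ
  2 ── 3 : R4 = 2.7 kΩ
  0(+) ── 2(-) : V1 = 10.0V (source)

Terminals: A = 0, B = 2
Nodal analysis, taking node 2 as the 0 V reference.
Source V1 fixes V_0 = 10 V.
KCL at each unknown node (sum of currents leaving = 0; resistances in Ω):
  Node 1: (V_1 - 10)/200 + (V_1 - 0)/2400 + (V_1 - V_3)/6200 = 0
  Node 3: (V_3 - V_1)/6200 + (V_3 - 0)/2700 = 0
Collecting terms (coefficients in siemens):
  0.005578·V_1 - 0.0001613·V_3 = 0.05
  0.0005317·V_3 - 0.0001613·V_1 = 0
Determinant D = (0.005578)(0.0005317) - (-0.0001613)(-0.0001613) = 0.00000294
V_1 = [(0.05)(0.0005317) - (-0.0001613)(0)]/D = 9.043 V
V_3 = [(0.005578)(0) - (0.05)(-0.0001613)]/D = 2.743 V
I_R4 = (V_2 - V_3)/R4 = (0 - 2.743)/2700 = -0.001016 A
|I_R4| = 0.001016 A

Final answer: |I_R4| = 0.001016 A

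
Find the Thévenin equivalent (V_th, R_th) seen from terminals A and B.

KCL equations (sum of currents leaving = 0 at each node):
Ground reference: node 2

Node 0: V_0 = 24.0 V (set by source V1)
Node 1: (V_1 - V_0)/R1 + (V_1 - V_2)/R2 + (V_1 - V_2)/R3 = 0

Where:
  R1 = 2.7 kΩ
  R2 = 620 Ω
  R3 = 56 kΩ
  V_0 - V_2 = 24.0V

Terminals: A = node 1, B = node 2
Step 1 — V_th is the open-circuit voltage V_A - V_B (nothing connected across the terminals).
Nodal analysis, taking node 2 as the 0 V reference.
Source V1 fixes V_0 = 24 V.
KCL at each unknown node (sum of currents leaving = 0; resistances in Ω):
  Node 1: (V_1 - 24)/2700 + (V_1 - 0)/620 + (V_1 - 0)/56000 = 0
Collecting terms: 0.002001 × V_1 = 0.008889  =>  V_1 = 4.442 V
V_th = V_1 - V_2 = 4.442 - 0 = 4.442 V
Step 2 — R_th: zero the source — replace V1 by a short circuit (node 2 merges into node 0) — and find the resistance seen between A (node 1) and B (node 0).
Reduce the network between node 1 (A) and node 0 (B) by series/parallel combination:
  Rp1 = R1 ‖ R2 ‖ R3 (parallel, all between nodes 0 and 1) = 1/(1/2700 + 1/620 + 1/56000) = 499.7 Ω
R_th = 499.7 Ω

Final answer: V_th = 4.442 V, R_th = 499.7 Ω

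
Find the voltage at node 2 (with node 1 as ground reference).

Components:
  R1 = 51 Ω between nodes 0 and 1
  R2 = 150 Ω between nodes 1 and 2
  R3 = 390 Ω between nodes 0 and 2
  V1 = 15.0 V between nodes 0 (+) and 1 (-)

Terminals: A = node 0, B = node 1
Nodal analysis, taking node 1 as the 0 V reference.
Source V1 fixes V_0 = 15 V.
KCL at each unknown node (sum of currents leaving = 0; resistances in Ω):
  Node 2: (V_2 - 0)/150 + (V_2 - 15)/390 = 0
Collecting terms: 0.009231 × V_2 = 0.03846  =>  V_2 = 4.167 V
The requested potential is V_2 = 4.167 V.

Final answer: V_2 = 4.167 V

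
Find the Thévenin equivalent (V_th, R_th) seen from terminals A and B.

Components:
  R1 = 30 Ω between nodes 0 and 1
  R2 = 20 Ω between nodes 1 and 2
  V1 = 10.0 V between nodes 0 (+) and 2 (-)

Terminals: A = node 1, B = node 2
Step 1 — V_th is the open-circuit voltage V_A - V_B (nothing connected across the terminals).
Nodal analysis, taking node 2 as the 0 V reference.
Source V1 fixes V_0 = 10 V.
KCL at each unknown node (sum of currents leaving = 0; resistances in Ω):
  Node 1: (V_1 - 10)/30 + (V_1 - 0)/20 = 0
Collecting terms: 0.08333 × V_1 = 0.3333  =>  V_1 = 4 V
V_th = V_1 - V_2 = 4 - 0 = 4 V
Step 2 — R_th: zero the source — replace V1 by a short circuit (node 2 merges into node 0) — and find the resistance seen between A (node 1) and B (node 0).
Reduce the network between node 1 (A) and node 0 (B) by series/parallel combination:
  Rp1 = R1 ‖ R2 (parallel, both between nodes 0 and 1) = 1/(1/30 + 1/20) = 12 Ω
R_th = 12 Ω

Final answer: V_th = 4 V, R_th = 12 Ω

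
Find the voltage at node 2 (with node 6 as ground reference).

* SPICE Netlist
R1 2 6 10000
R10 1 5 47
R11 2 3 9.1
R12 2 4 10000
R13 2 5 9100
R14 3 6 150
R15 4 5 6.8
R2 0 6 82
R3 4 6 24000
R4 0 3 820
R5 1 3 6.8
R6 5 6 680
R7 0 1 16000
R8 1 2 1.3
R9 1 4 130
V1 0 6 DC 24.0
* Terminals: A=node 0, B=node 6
Nodal analysis, taking node 6 as the 0 V reference.
Source V1 fixes V_0 = 24 V.
KCL at each unknown node (sum of currents leaving = 0; resistances in Ω):
  Node 1: (V_1 - V_3)/6.8 + (V_1 - 24)/16000 + (V_1 - V_2)/1.3 + (V_1 - V_4)/130 + (V_1 - V_5)/47 = 0
  Node 2: (V_2 - 0)/10000 + (V_2 - V_1)/1.3 + (V_2 - V_3)/9.1 + (V_2 - V_4)/10000 + (V_2 - V_5)/9100 = 0
  Node 3: (V_3 - 24)/820 + (V_3 - V_1)/6.8 + (V_3 - V_2)/9.1 + (V_3 - 0)/150 = 0
  Node 4: (V_4 - 0)/24000 + (V_4 - V_1)/130 + (V_4 - V_2)/10000 + (V_4 - V_5)/6.8 = 0
  Node 5: (V_5 - 0)/680 + (V_5 - V_1)/47 + (V_5 - V_2)/9100 + (V_5 - V_4)/6.8 = 0
Collecting terms (coefficients in siemens):
  0.9453·V_1 - 0.7692·V_2 - 0.1471·V_3 - 0.007692·V_4 - 0.02128·V_5 = 0.0015
  0.8794·V_2 - 0.7692·V_1 - 0.1099·V_3 - 0.0001·V_4 - 0.0001099·V_5 = 0
  0.2648·V_3 - 0.1471·V_1 - 0.1099·V_2 = 0.02927
  0.1549·V_4 - 0.007692·V_1 - 0.0001·V_2 - 0.1471·V_5 = 0
  0.1699·V_5 - 0.02128·V_1 - 0.0001099·V_2 - 0.1471·V_4 = 0
Solving these 5 simultaneous equations (Gaussian elimination) gives:
  V_1 = 3.231 V, V_2 = 3.233 V, V_3 = 3.246 V, V_4 = 3.077 V
  V_5 = 3.07 V
The requested potential is V_2 = 3.233 V.

Final answer: V_2 = 3.233 V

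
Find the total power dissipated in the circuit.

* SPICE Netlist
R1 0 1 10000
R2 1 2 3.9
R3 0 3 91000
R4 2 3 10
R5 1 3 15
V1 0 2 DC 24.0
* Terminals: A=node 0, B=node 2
Nodal analysis, taking node 2 as the 0 V reference.
Source V1 fixes V_0 = 24 V.
KCL at each unknown node (sum of currents leaving = 0; resistances in Ω):
  Node 1: (V_1 - 24)/10000 + (V_1 - 0)/3.9 + (V_1 - V_3)/15 = 0
  Node 3: (V_3 - 24)/91000 + (V_3 - 0)/10 + (V_3 - V_1)/15 = 0
Collecting terms (coefficients in siemens):
  0.3232·V_1 - 0.06667·V_3 = 0.0024
  0.1667·V_3 - 0.06667·V_1 = 0.0002637
Determinant D = (0.3232)(0.1667) - (-0.06667)(-0.06667) = 0.04942
V_1 = [(0.0024)(0.1667) - (-0.06667)(0.0002637)]/D = 0.00845 V
V_3 = [(0.3232)(0.0002637) - (0.0024)(-0.06667)]/D = 0.004962 V
Power in each resistor, P = (ΔV)²/R:
  P_R1 = (24 - 0.00845)²/10000 = 0.05756 W
  P_R2 = (0.00845 - 0)²/3.9 = 0.00001831 W
  P_R3 = (24 - 0.004962)²/91000 = 0.006327 W
  P_R4 = (0 - 0.004962)²/10 = 0.000002462 W
  P_R5 = (0.00845 - 0.004962)²/15 = 0.000000811 W
P_total = P_R1 + P_R2 + P_R3 + P_R4 + P_R5 = 0.06391 W

Final answer: 0.06391 W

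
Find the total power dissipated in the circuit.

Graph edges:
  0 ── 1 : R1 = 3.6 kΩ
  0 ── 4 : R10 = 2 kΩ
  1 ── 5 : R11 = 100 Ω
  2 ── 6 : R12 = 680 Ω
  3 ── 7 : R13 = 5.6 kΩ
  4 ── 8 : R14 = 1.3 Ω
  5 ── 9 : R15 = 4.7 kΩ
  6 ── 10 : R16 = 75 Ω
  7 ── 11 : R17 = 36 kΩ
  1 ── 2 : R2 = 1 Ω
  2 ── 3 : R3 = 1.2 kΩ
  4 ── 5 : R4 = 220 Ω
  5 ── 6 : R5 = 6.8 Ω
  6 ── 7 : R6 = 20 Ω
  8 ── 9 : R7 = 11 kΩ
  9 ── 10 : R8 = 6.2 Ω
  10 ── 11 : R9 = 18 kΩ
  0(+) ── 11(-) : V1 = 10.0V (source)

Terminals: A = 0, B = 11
Nodal analysis, taking node 11 as the 0 V reference.
Source V1 fixes V_0 = 10 V.
KCL at each unknown node (sum of currents leaving = 0; resistances in Ω):
  Node 1: (V_1 - 10)/3600 + (V_1 - V_2)/1 + (V_1 - V_5)/100 = 0
  Node 2: (V_2 - V_1)/1 + (V_2 - V_3)/1200 + (V_2 - V_6)/680 = 0
  Node 3: (V_3 - V_2)/1200 + (V_3 - V_7)/5600 = 0
  Node 4: (V_4 - V_5)/220 + (V_4 - 10)/2000 + (V_4 - V_8)/1.3 = 0
  Node 5: (V_5 - V_4)/220 + (V_5 - V_6)/6.8 + (V_5 - V_1)/100 + (V_5 - V_9)/4700 = 0
  Node 6: (V_6 - V_5)/6.8 + (V_6 - V_7)/20 + (V_6 - V_2)/680 + (V_6 - V_10)/75 = 0
  Node 7: (V_7 - V_6)/20 + (V_7 - V_3)/5600 + (V_7 - 0)/36000 = 0
  Node 8: (V_8 - V_9)/11000 + (V_8 - V_4)/1.3 = 0
  Node 9: (V_9 - V_8)/11000 + (V_9 - V_10)/6.2 + (V_9 - V_5)/4700 = 0
  Node 10: (V_10 - V_9)/6.2 + (V_10 - 0)/18000 + (V_10 - V_6)/75 = 0
Collecting terms (coefficients in siemens):
  1.01·V_1 - 1·V_2 - 0.01·V_5 = 0.002778
  1.002·V_2 - 1·V_1 - 0.0008333·V_3 - 0.001471·V_6 = 0
  0.001012·V_3 - 0.0008333·V_2 - 0.0001786·V_7 = 0
  0.7743·V_4 - 0.004545·V_5 - 0.7692·V_8 = 0.005
  0.1618·V_5 - 0.01·V_1 - 0.004545·V_4 - 0.1471·V_6 - 0.0002128·V_9 = 0
  0.2119·V_6 - 0.001471·V_2 - 0.1471·V_5 - 0.05·V_7 - 0.01333·V_10 = 0
  0.05021·V_7 - 0.0001786·V_3 - 0.05·V_6 = 0
  0.7693·V_8 - 0.7692·V_4 - 0.00009091·V_9 = 0
  0.1616·V_9 - 0.0002128·V_5 - 0.00009091·V_8 - 0.1613·V_10 = 0
  0.1747·V_10 - 0.01333·V_6 - 0.1613·V_9 = 0
Solving these 10 simultaneous equations (Gaussian elimination) gives:
  V_1 = 8.993 V, V_2 = 8.993 V, V_3 = 8.987 V, V_4 = 9.069 V
  V_5 = 8.97 V, V_6 = 8.965 V, V_7 = 8.96 V, V_8 = 9.069 V
  V_9 = 8.93 V, V_10 = 8.93 V
Power in each resistor, P = (ΔV)²/R:
  P_R1 = (10 - 8.993)²/3600 = 0.0002816 W
  P_R2 = (8.993 - 8.993)²/1 = 0.000000002108 W
  P_R3 = (8.993 - 8.987)²/1200 = 0.00000002796 W
  P_R4 = (9.069 - 8.97)²/220 = 0.00004507 W
  P_R5 = (8.97 - 8.965)²/6.8 = 0.000003124 W
  P_R6 = (8.965 - 8.96)²/20 = 0.000001191 W
  P_R7 = (9.069 - 8.93)²/11000 = 0.000001773 W
  P_R8 = (8.93 - 8.93)²/6.2 = 0.000000002793 W
  P_R9 = (8.93 - 0)²/18000 = 0.00443 W
  P_R10 = (10 - 9.069)²/2000 = 0.000433 W
  P_R11 = (8.993 - 8.97)²/100 = 0.000005464 W
  P_R12 = (8.993 - 8.965)²/680 = 0.000001148 W
  P_R13 = (8.987 - 8.96)²/5600 = 0.0000001305 W
  P_R14 = (9.069 - 9.069)²/1.3 = 0.0000000002095 W
  P_R15 = (8.97 - 8.93)²/4700 = 0.000000342 W
  P_R16 = (8.965 - 8.93)²/75 = 0.00001691 W
  P_R17 = (8.96 - 0)²/36000 = 0.00223 W
P_total = P_R1 + P_R2 + P_R3 + P_R4 + P_R5 + P_R6 + P_R7 + P_R8 + P_R9 + P_R10 + P_R11 + P_R12 + P_R13 + P_R14 + P_R15 + P_R16 + P_R17 = 0.00745 W

Final answer: 0.00745 W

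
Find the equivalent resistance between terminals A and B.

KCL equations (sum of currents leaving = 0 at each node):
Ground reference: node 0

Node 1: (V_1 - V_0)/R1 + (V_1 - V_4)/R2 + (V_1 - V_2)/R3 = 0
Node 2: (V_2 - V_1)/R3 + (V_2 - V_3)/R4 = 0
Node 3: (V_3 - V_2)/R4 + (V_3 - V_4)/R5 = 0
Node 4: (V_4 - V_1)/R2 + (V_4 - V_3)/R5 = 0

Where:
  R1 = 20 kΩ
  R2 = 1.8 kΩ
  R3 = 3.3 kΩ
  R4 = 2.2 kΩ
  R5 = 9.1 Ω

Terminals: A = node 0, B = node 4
Reduce the network between node 0 (A) and node 4 (B) by series/parallel combination:
  Rs1 = R3 + R4 (series, joined only at node 2) = 3300 + 2200 = 5500 Ω
  Rs2 = R5 + Rs1 (series, joined only at node 3) = 9.1 + 5500 = 5509 Ω
  Rp1 = R2 ‖ Rs2 (parallel, both between nodes 1 and 4) = 1/(1/1800 + 1/5509) = 1357 Ω
  Rs3 = R1 + Rp1 (series, joined only at node 1) = 20000 + 1357 = 21360 Ω
R_eq = 21.36 kΩ

Final answer: 21.36 kΩ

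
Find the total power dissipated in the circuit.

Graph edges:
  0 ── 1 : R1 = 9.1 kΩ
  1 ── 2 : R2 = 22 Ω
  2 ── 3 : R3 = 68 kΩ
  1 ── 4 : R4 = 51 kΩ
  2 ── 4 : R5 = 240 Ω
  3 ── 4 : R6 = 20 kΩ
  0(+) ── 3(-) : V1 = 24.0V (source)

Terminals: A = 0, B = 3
Nodal analysis, taking node 3 as the 0 V reference.
Source V1 fixes V_0 = 24 V.
KCL at each unknown node (sum of currents leaving = 0; resistances in Ω):
  Node 1: (V_1 - 24)/9100 + (V_1 - V_2)/22 + (V_1 - V_4)/51000 = 0
  Node 2: (V_2 - V_1)/22 + (V_2 - 0)/68000 + (V_2 - V_4)/240 = 0
  Node 4: (V_4 - V_1)/51000 + (V_4 - V_2)/240 + (V_4 - 0)/20000 = 0
Collecting terms (coefficients in siemens):
  0.04558·V_1 - 0.04545·V_2 - 0.00001961·V_4 = 0.002637
  0.04964·V_2 - 0.04545·V_1 - 0.004167·V_4 = 0
  0.004236·V_4 - 0.00001961·V_1 - 0.004167·V_2 = 0
Solving these 3 simultaneous equations (Gaussian elimination) gives:
  V_1 = 15.16 V, V_2 = 15.14 V, V_4 = 14.96 V
Power in each resistor, P = (ΔV)²/R:
  P_R1 = (24 - 15.16)²/9100 = 0.008579 W
  P_R2 = (15.16 - 15.14)²/22 = 0.00002057 W
  P_R3 = (15.14 - 0)²/68000 = 0.003372 W
  P_R4 = (15.16 - 14.96)²/51000 = 0.0000007836 W
  P_R5 = (15.14 - 14.96)²/240 = 0.000133 W
  P_R6 = (0 - 14.96)²/20000 = 0.0112 W
P_total = P_R1 + P_R2 + P_R3 + P_R4 + P_R5 + P_R6 = 0.0233 W

Final answer: 0.0233 W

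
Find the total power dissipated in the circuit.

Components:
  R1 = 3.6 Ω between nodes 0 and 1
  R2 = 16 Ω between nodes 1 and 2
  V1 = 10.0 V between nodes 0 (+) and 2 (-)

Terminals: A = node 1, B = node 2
Nodal analysis, taking node 2 as the 0 V reference.
Source V1 fixes V_0 = 10 V.
KCL at each unknown node (sum of currents leaving = 0; resistances in Ω):
  Node 1: (V_1 - 10)/3.6 + (V_1 - 0)/16 = 0
Collecting terms: 0.3403 × V_1 = 2.778  =>  V_1 = 8.163 V
Power in each resistor, P = (ΔV)²/R:
  P_R1 = (10 - 8.163)²/3.6 = 0.9371 W
  P_R2 = (8.163 - 0)²/16 = 4.165 W
P_total = P_R1 + P_R2 = 5.102 W

Final answer: 5.102 W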